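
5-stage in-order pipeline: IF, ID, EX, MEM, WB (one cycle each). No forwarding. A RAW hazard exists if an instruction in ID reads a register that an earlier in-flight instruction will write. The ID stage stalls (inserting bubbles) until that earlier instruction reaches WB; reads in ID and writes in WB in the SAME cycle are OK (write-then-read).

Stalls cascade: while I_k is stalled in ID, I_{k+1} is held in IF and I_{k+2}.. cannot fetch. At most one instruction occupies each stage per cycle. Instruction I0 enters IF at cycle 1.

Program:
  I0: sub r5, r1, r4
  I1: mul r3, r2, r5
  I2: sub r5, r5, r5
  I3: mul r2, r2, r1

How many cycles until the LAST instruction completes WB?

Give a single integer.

Answer: 10

Derivation:
I0 sub r5 <- r1,r4: IF@1 ID@2 stall=0 (-) EX@3 MEM@4 WB@5
I1 mul r3 <- r2,r5: IF@2 ID@3 stall=2 (RAW on I0.r5 (WB@5)) EX@6 MEM@7 WB@8
I2 sub r5 <- r5,r5: IF@3 ID@6 stall=0 (-) EX@7 MEM@8 WB@9
I3 mul r2 <- r2,r1: IF@6 ID@7 stall=0 (-) EX@8 MEM@9 WB@10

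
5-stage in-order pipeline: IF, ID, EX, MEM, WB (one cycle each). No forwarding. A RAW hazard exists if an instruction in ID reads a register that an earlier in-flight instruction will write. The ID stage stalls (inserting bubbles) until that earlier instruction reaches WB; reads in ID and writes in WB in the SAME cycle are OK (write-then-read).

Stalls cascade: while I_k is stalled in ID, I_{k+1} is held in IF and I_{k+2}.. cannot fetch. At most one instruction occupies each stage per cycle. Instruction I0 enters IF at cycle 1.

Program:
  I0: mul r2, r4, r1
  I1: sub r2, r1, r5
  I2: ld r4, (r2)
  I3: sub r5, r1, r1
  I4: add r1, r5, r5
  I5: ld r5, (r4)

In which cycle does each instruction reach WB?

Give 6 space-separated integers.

Answer: 5 6 9 10 13 14

Derivation:
I0 mul r2 <- r4,r1: IF@1 ID@2 stall=0 (-) EX@3 MEM@4 WB@5
I1 sub r2 <- r1,r5: IF@2 ID@3 stall=0 (-) EX@4 MEM@5 WB@6
I2 ld r4 <- r2: IF@3 ID@4 stall=2 (RAW on I1.r2 (WB@6)) EX@7 MEM@8 WB@9
I3 sub r5 <- r1,r1: IF@4 ID@7 stall=0 (-) EX@8 MEM@9 WB@10
I4 add r1 <- r5,r5: IF@7 ID@8 stall=2 (RAW on I3.r5 (WB@10)) EX@11 MEM@12 WB@13
I5 ld r5 <- r4: IF@8 ID@11 stall=0 (-) EX@12 MEM@13 WB@14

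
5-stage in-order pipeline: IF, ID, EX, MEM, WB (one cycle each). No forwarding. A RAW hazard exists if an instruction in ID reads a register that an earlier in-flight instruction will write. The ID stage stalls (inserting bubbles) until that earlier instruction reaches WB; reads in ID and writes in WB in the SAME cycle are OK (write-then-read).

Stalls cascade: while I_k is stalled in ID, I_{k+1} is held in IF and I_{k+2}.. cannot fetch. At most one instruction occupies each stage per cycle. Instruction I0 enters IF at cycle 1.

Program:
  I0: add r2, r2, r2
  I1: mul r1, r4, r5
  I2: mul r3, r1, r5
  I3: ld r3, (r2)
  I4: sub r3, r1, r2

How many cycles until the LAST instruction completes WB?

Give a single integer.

Answer: 11

Derivation:
I0 add r2 <- r2,r2: IF@1 ID@2 stall=0 (-) EX@3 MEM@4 WB@5
I1 mul r1 <- r4,r5: IF@2 ID@3 stall=0 (-) EX@4 MEM@5 WB@6
I2 mul r3 <- r1,r5: IF@3 ID@4 stall=2 (RAW on I1.r1 (WB@6)) EX@7 MEM@8 WB@9
I3 ld r3 <- r2: IF@4 ID@7 stall=0 (-) EX@8 MEM@9 WB@10
I4 sub r3 <- r1,r2: IF@7 ID@8 stall=0 (-) EX@9 MEM@10 WB@11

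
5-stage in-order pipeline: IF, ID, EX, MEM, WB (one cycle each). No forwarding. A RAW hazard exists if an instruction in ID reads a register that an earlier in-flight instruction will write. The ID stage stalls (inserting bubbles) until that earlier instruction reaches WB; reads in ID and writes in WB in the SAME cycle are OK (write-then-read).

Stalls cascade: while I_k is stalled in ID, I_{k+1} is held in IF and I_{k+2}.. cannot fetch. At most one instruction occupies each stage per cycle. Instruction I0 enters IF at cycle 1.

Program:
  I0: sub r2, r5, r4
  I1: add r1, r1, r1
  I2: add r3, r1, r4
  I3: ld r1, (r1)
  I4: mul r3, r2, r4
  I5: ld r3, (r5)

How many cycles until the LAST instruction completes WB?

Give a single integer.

Answer: 12

Derivation:
I0 sub r2 <- r5,r4: IF@1 ID@2 stall=0 (-) EX@3 MEM@4 WB@5
I1 add r1 <- r1,r1: IF@2 ID@3 stall=0 (-) EX@4 MEM@5 WB@6
I2 add r3 <- r1,r4: IF@3 ID@4 stall=2 (RAW on I1.r1 (WB@6)) EX@7 MEM@8 WB@9
I3 ld r1 <- r1: IF@4 ID@7 stall=0 (-) EX@8 MEM@9 WB@10
I4 mul r3 <- r2,r4: IF@7 ID@8 stall=0 (-) EX@9 MEM@10 WB@11
I5 ld r3 <- r5: IF@8 ID@9 stall=0 (-) EX@10 MEM@11 WB@12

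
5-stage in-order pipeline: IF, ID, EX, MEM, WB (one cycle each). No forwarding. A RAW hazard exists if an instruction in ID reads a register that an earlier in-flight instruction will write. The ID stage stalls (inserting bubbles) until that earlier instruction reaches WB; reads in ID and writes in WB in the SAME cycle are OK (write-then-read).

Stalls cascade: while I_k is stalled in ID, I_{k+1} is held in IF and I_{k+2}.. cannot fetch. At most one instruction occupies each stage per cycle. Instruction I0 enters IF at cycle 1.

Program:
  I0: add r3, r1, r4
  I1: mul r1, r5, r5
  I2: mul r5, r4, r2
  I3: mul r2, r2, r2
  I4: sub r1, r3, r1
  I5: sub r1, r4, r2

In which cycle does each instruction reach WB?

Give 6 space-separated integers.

I0 add r3 <- r1,r4: IF@1 ID@2 stall=0 (-) EX@3 MEM@4 WB@5
I1 mul r1 <- r5,r5: IF@2 ID@3 stall=0 (-) EX@4 MEM@5 WB@6
I2 mul r5 <- r4,r2: IF@3 ID@4 stall=0 (-) EX@5 MEM@6 WB@7
I3 mul r2 <- r2,r2: IF@4 ID@5 stall=0 (-) EX@6 MEM@7 WB@8
I4 sub r1 <- r3,r1: IF@5 ID@6 stall=0 (-) EX@7 MEM@8 WB@9
I5 sub r1 <- r4,r2: IF@6 ID@7 stall=1 (RAW on I3.r2 (WB@8)) EX@9 MEM@10 WB@11

Answer: 5 6 7 8 9 11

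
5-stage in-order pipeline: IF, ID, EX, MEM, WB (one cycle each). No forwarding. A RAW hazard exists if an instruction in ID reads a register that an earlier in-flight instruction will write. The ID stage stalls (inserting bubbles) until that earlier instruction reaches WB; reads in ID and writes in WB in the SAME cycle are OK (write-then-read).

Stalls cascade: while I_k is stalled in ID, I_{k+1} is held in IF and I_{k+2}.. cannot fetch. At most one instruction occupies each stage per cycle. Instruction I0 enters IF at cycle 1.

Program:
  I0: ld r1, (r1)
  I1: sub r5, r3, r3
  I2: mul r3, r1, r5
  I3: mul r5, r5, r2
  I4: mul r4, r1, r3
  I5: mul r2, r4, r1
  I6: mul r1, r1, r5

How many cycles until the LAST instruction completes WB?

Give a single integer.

Answer: 16

Derivation:
I0 ld r1 <- r1: IF@1 ID@2 stall=0 (-) EX@3 MEM@4 WB@5
I1 sub r5 <- r3,r3: IF@2 ID@3 stall=0 (-) EX@4 MEM@5 WB@6
I2 mul r3 <- r1,r5: IF@3 ID@4 stall=2 (RAW on I1.r5 (WB@6)) EX@7 MEM@8 WB@9
I3 mul r5 <- r5,r2: IF@4 ID@7 stall=0 (-) EX@8 MEM@9 WB@10
I4 mul r4 <- r1,r3: IF@7 ID@8 stall=1 (RAW on I2.r3 (WB@9)) EX@10 MEM@11 WB@12
I5 mul r2 <- r4,r1: IF@8 ID@10 stall=2 (RAW on I4.r4 (WB@12)) EX@13 MEM@14 WB@15
I6 mul r1 <- r1,r5: IF@10 ID@13 stall=0 (-) EX@14 MEM@15 WB@16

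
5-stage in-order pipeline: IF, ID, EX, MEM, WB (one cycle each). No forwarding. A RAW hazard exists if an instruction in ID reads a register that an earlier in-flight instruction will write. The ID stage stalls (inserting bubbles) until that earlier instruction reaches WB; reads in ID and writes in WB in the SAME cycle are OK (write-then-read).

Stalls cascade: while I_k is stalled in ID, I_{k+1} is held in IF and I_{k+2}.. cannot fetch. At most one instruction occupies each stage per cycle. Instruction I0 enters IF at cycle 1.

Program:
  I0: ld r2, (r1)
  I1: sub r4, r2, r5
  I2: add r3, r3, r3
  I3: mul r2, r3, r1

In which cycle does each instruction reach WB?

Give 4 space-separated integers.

I0 ld r2 <- r1: IF@1 ID@2 stall=0 (-) EX@3 MEM@4 WB@5
I1 sub r4 <- r2,r5: IF@2 ID@3 stall=2 (RAW on I0.r2 (WB@5)) EX@6 MEM@7 WB@8
I2 add r3 <- r3,r3: IF@3 ID@6 stall=0 (-) EX@7 MEM@8 WB@9
I3 mul r2 <- r3,r1: IF@6 ID@7 stall=2 (RAW on I2.r3 (WB@9)) EX@10 MEM@11 WB@12

Answer: 5 8 9 12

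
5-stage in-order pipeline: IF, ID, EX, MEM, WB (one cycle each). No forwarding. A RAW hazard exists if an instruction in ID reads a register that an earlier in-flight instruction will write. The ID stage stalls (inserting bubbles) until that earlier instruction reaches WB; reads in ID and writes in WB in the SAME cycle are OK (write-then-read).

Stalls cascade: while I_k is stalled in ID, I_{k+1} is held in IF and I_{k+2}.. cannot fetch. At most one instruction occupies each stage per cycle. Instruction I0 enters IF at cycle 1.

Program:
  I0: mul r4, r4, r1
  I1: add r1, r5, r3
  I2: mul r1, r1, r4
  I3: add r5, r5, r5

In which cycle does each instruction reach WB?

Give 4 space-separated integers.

I0 mul r4 <- r4,r1: IF@1 ID@2 stall=0 (-) EX@3 MEM@4 WB@5
I1 add r1 <- r5,r3: IF@2 ID@3 stall=0 (-) EX@4 MEM@5 WB@6
I2 mul r1 <- r1,r4: IF@3 ID@4 stall=2 (RAW on I1.r1 (WB@6)) EX@7 MEM@8 WB@9
I3 add r5 <- r5,r5: IF@4 ID@7 stall=0 (-) EX@8 MEM@9 WB@10

Answer: 5 6 9 10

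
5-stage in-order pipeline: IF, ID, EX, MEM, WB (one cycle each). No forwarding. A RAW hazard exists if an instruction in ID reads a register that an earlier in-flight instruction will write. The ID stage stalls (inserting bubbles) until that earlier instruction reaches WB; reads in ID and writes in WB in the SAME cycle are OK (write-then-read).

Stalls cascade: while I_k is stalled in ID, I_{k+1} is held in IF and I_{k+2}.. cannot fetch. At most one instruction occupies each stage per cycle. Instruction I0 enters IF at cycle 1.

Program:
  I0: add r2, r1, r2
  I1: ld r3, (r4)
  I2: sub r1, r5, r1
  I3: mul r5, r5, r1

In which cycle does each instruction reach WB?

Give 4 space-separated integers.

I0 add r2 <- r1,r2: IF@1 ID@2 stall=0 (-) EX@3 MEM@4 WB@5
I1 ld r3 <- r4: IF@2 ID@3 stall=0 (-) EX@4 MEM@5 WB@6
I2 sub r1 <- r5,r1: IF@3 ID@4 stall=0 (-) EX@5 MEM@6 WB@7
I3 mul r5 <- r5,r1: IF@4 ID@5 stall=2 (RAW on I2.r1 (WB@7)) EX@8 MEM@9 WB@10

Answer: 5 6 7 10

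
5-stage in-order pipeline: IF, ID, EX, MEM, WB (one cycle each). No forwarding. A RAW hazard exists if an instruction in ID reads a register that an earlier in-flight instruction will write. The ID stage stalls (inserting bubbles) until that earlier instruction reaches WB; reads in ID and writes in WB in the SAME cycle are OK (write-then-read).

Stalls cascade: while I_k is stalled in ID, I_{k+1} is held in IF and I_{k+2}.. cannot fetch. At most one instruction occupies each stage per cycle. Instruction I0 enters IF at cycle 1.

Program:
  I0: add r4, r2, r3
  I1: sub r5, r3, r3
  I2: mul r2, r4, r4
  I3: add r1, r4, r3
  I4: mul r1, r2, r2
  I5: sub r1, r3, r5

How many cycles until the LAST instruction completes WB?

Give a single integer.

Answer: 12

Derivation:
I0 add r4 <- r2,r3: IF@1 ID@2 stall=0 (-) EX@3 MEM@4 WB@5
I1 sub r5 <- r3,r3: IF@2 ID@3 stall=0 (-) EX@4 MEM@5 WB@6
I2 mul r2 <- r4,r4: IF@3 ID@4 stall=1 (RAW on I0.r4 (WB@5)) EX@6 MEM@7 WB@8
I3 add r1 <- r4,r3: IF@4 ID@6 stall=0 (-) EX@7 MEM@8 WB@9
I4 mul r1 <- r2,r2: IF@6 ID@7 stall=1 (RAW on I2.r2 (WB@8)) EX@9 MEM@10 WB@11
I5 sub r1 <- r3,r5: IF@7 ID@9 stall=0 (-) EX@10 MEM@11 WB@12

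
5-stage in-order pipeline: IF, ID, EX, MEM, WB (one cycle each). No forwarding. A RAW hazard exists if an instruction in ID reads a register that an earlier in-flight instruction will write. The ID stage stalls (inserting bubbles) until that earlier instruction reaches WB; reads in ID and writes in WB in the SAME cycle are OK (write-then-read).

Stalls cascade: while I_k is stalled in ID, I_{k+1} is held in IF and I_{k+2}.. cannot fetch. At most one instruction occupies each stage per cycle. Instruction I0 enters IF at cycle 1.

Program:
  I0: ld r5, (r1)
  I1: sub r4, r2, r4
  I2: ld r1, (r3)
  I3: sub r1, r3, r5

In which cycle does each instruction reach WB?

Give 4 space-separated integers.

Answer: 5 6 7 8

Derivation:
I0 ld r5 <- r1: IF@1 ID@2 stall=0 (-) EX@3 MEM@4 WB@5
I1 sub r4 <- r2,r4: IF@2 ID@3 stall=0 (-) EX@4 MEM@5 WB@6
I2 ld r1 <- r3: IF@3 ID@4 stall=0 (-) EX@5 MEM@6 WB@7
I3 sub r1 <- r3,r5: IF@4 ID@5 stall=0 (-) EX@6 MEM@7 WB@8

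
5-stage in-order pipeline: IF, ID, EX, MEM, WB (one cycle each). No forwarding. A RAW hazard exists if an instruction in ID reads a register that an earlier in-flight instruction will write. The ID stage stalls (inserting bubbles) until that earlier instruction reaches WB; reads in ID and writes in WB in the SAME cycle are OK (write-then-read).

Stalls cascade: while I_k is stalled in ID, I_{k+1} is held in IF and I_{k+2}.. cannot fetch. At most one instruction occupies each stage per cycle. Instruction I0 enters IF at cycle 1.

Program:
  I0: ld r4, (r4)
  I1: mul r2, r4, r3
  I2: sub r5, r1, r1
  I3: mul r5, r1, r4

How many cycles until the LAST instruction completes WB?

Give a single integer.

I0 ld r4 <- r4: IF@1 ID@2 stall=0 (-) EX@3 MEM@4 WB@5
I1 mul r2 <- r4,r3: IF@2 ID@3 stall=2 (RAW on I0.r4 (WB@5)) EX@6 MEM@7 WB@8
I2 sub r5 <- r1,r1: IF@3 ID@6 stall=0 (-) EX@7 MEM@8 WB@9
I3 mul r5 <- r1,r4: IF@6 ID@7 stall=0 (-) EX@8 MEM@9 WB@10

Answer: 10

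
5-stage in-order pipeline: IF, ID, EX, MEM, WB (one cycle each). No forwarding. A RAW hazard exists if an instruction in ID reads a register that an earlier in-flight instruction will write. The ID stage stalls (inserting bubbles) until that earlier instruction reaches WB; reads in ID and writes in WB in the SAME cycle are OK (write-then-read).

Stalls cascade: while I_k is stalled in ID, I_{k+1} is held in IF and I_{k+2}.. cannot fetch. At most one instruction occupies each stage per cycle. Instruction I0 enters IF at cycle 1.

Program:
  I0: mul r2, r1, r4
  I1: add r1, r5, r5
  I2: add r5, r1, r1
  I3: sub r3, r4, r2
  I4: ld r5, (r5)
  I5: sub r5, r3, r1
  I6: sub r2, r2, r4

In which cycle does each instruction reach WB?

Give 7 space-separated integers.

I0 mul r2 <- r1,r4: IF@1 ID@2 stall=0 (-) EX@3 MEM@4 WB@5
I1 add r1 <- r5,r5: IF@2 ID@3 stall=0 (-) EX@4 MEM@5 WB@6
I2 add r5 <- r1,r1: IF@3 ID@4 stall=2 (RAW on I1.r1 (WB@6)) EX@7 MEM@8 WB@9
I3 sub r3 <- r4,r2: IF@4 ID@7 stall=0 (-) EX@8 MEM@9 WB@10
I4 ld r5 <- r5: IF@7 ID@8 stall=1 (RAW on I2.r5 (WB@9)) EX@10 MEM@11 WB@12
I5 sub r5 <- r3,r1: IF@8 ID@10 stall=0 (-) EX@11 MEM@12 WB@13
I6 sub r2 <- r2,r4: IF@10 ID@11 stall=0 (-) EX@12 MEM@13 WB@14

Answer: 5 6 9 10 12 13 14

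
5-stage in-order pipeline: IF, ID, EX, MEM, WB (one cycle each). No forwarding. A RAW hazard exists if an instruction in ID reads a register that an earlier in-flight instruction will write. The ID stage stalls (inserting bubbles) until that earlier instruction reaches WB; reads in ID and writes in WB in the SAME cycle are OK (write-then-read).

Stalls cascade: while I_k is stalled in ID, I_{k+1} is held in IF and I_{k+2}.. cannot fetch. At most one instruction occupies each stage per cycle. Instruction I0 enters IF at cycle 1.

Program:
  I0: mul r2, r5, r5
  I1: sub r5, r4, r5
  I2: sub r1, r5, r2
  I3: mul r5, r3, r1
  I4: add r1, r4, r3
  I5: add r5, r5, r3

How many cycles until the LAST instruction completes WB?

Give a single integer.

I0 mul r2 <- r5,r5: IF@1 ID@2 stall=0 (-) EX@3 MEM@4 WB@5
I1 sub r5 <- r4,r5: IF@2 ID@3 stall=0 (-) EX@4 MEM@5 WB@6
I2 sub r1 <- r5,r2: IF@3 ID@4 stall=2 (RAW on I1.r5 (WB@6)) EX@7 MEM@8 WB@9
I3 mul r5 <- r3,r1: IF@4 ID@7 stall=2 (RAW on I2.r1 (WB@9)) EX@10 MEM@11 WB@12
I4 add r1 <- r4,r3: IF@7 ID@10 stall=0 (-) EX@11 MEM@12 WB@13
I5 add r5 <- r5,r3: IF@10 ID@11 stall=1 (RAW on I3.r5 (WB@12)) EX@13 MEM@14 WB@15

Answer: 15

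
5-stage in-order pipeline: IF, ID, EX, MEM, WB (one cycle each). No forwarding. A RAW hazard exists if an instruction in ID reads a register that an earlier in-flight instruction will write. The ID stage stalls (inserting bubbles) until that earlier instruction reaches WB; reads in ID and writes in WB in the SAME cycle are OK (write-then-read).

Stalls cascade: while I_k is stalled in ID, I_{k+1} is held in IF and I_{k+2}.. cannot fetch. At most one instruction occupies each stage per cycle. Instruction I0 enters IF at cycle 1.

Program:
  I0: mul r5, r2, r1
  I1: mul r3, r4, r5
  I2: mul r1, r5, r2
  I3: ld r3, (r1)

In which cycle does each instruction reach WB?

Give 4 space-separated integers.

Answer: 5 8 9 12

Derivation:
I0 mul r5 <- r2,r1: IF@1 ID@2 stall=0 (-) EX@3 MEM@4 WB@5
I1 mul r3 <- r4,r5: IF@2 ID@3 stall=2 (RAW on I0.r5 (WB@5)) EX@6 MEM@7 WB@8
I2 mul r1 <- r5,r2: IF@3 ID@6 stall=0 (-) EX@7 MEM@8 WB@9
I3 ld r3 <- r1: IF@6 ID@7 stall=2 (RAW on I2.r1 (WB@9)) EX@10 MEM@11 WB@12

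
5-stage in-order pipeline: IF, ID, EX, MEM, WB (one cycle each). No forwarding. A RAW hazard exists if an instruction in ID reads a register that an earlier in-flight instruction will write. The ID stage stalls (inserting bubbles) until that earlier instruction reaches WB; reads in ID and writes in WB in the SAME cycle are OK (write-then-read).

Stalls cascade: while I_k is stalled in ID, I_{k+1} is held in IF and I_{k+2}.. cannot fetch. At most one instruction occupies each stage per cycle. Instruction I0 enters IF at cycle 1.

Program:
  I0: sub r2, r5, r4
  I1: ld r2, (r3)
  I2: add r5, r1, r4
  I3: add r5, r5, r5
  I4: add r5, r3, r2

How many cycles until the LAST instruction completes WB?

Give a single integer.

I0 sub r2 <- r5,r4: IF@1 ID@2 stall=0 (-) EX@3 MEM@4 WB@5
I1 ld r2 <- r3: IF@2 ID@3 stall=0 (-) EX@4 MEM@5 WB@6
I2 add r5 <- r1,r4: IF@3 ID@4 stall=0 (-) EX@5 MEM@6 WB@7
I3 add r5 <- r5,r5: IF@4 ID@5 stall=2 (RAW on I2.r5 (WB@7)) EX@8 MEM@9 WB@10
I4 add r5 <- r3,r2: IF@5 ID@8 stall=0 (-) EX@9 MEM@10 WB@11

Answer: 11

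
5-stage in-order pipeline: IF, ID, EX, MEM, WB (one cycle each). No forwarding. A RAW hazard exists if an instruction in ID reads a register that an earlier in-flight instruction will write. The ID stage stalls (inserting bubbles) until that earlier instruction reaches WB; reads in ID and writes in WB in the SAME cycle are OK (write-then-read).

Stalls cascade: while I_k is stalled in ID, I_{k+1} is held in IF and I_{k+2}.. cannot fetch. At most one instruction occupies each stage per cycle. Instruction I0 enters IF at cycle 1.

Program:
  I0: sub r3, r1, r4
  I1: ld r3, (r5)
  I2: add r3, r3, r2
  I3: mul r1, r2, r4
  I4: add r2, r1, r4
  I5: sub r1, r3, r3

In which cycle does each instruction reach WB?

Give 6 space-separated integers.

I0 sub r3 <- r1,r4: IF@1 ID@2 stall=0 (-) EX@3 MEM@4 WB@5
I1 ld r3 <- r5: IF@2 ID@3 stall=0 (-) EX@4 MEM@5 WB@6
I2 add r3 <- r3,r2: IF@3 ID@4 stall=2 (RAW on I1.r3 (WB@6)) EX@7 MEM@8 WB@9
I3 mul r1 <- r2,r4: IF@4 ID@7 stall=0 (-) EX@8 MEM@9 WB@10
I4 add r2 <- r1,r4: IF@7 ID@8 stall=2 (RAW on I3.r1 (WB@10)) EX@11 MEM@12 WB@13
I5 sub r1 <- r3,r3: IF@8 ID@11 stall=0 (-) EX@12 MEM@13 WB@14

Answer: 5 6 9 10 13 14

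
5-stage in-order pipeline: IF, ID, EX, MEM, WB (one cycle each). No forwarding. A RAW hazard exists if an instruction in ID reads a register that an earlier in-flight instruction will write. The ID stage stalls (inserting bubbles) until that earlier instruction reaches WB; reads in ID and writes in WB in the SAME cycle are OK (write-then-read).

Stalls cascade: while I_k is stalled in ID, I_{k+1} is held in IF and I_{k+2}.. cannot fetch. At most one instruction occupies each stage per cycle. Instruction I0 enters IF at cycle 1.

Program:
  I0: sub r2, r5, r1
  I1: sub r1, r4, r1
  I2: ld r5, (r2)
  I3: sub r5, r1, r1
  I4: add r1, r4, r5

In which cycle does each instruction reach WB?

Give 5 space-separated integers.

Answer: 5 6 8 9 12

Derivation:
I0 sub r2 <- r5,r1: IF@1 ID@2 stall=0 (-) EX@3 MEM@4 WB@5
I1 sub r1 <- r4,r1: IF@2 ID@3 stall=0 (-) EX@4 MEM@5 WB@6
I2 ld r5 <- r2: IF@3 ID@4 stall=1 (RAW on I0.r2 (WB@5)) EX@6 MEM@7 WB@8
I3 sub r5 <- r1,r1: IF@4 ID@6 stall=0 (-) EX@7 MEM@8 WB@9
I4 add r1 <- r4,r5: IF@6 ID@7 stall=2 (RAW on I3.r5 (WB@9)) EX@10 MEM@11 WB@12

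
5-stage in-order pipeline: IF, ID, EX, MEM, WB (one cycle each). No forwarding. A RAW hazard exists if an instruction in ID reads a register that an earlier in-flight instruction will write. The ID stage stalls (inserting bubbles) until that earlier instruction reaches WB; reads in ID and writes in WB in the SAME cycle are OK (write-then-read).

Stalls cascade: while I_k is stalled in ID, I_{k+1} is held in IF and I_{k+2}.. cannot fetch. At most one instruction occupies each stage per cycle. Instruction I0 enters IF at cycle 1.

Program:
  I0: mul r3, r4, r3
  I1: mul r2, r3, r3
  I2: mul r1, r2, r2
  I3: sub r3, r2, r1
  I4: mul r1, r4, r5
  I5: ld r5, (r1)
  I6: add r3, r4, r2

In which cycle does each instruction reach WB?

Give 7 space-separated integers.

I0 mul r3 <- r4,r3: IF@1 ID@2 stall=0 (-) EX@3 MEM@4 WB@5
I1 mul r2 <- r3,r3: IF@2 ID@3 stall=2 (RAW on I0.r3 (WB@5)) EX@6 MEM@7 WB@8
I2 mul r1 <- r2,r2: IF@3 ID@6 stall=2 (RAW on I1.r2 (WB@8)) EX@9 MEM@10 WB@11
I3 sub r3 <- r2,r1: IF@6 ID@9 stall=2 (RAW on I2.r1 (WB@11)) EX@12 MEM@13 WB@14
I4 mul r1 <- r4,r5: IF@9 ID@12 stall=0 (-) EX@13 MEM@14 WB@15
I5 ld r5 <- r1: IF@12 ID@13 stall=2 (RAW on I4.r1 (WB@15)) EX@16 MEM@17 WB@18
I6 add r3 <- r4,r2: IF@13 ID@16 stall=0 (-) EX@17 MEM@18 WB@19

Answer: 5 8 11 14 15 18 19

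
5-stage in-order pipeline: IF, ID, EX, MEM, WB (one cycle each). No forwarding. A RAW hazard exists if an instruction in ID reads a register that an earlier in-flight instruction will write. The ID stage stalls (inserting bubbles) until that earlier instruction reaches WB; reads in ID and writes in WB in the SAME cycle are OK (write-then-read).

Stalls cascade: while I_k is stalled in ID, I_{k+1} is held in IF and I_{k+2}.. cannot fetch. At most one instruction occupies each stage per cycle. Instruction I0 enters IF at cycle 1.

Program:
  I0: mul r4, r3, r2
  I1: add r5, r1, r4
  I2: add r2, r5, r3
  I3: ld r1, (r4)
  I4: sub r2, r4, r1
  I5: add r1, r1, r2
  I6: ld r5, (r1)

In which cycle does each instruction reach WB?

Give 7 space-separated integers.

Answer: 5 8 11 12 15 18 21

Derivation:
I0 mul r4 <- r3,r2: IF@1 ID@2 stall=0 (-) EX@3 MEM@4 WB@5
I1 add r5 <- r1,r4: IF@2 ID@3 stall=2 (RAW on I0.r4 (WB@5)) EX@6 MEM@7 WB@8
I2 add r2 <- r5,r3: IF@3 ID@6 stall=2 (RAW on I1.r5 (WB@8)) EX@9 MEM@10 WB@11
I3 ld r1 <- r4: IF@6 ID@9 stall=0 (-) EX@10 MEM@11 WB@12
I4 sub r2 <- r4,r1: IF@9 ID@10 stall=2 (RAW on I3.r1 (WB@12)) EX@13 MEM@14 WB@15
I5 add r1 <- r1,r2: IF@10 ID@13 stall=2 (RAW on I4.r2 (WB@15)) EX@16 MEM@17 WB@18
I6 ld r5 <- r1: IF@13 ID@16 stall=2 (RAW on I5.r1 (WB@18)) EX@19 MEM@20 WB@21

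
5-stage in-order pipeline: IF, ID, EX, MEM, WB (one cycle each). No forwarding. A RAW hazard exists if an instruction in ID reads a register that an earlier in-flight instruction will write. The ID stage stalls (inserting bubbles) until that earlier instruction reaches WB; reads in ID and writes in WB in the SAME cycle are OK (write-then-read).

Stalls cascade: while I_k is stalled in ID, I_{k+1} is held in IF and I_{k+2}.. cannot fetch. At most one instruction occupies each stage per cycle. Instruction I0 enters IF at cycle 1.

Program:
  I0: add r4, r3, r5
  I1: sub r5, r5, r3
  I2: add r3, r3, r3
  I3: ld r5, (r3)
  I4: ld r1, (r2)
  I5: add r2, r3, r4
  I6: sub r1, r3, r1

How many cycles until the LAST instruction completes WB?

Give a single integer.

I0 add r4 <- r3,r5: IF@1 ID@2 stall=0 (-) EX@3 MEM@4 WB@5
I1 sub r5 <- r5,r3: IF@2 ID@3 stall=0 (-) EX@4 MEM@5 WB@6
I2 add r3 <- r3,r3: IF@3 ID@4 stall=0 (-) EX@5 MEM@6 WB@7
I3 ld r5 <- r3: IF@4 ID@5 stall=2 (RAW on I2.r3 (WB@7)) EX@8 MEM@9 WB@10
I4 ld r1 <- r2: IF@5 ID@8 stall=0 (-) EX@9 MEM@10 WB@11
I5 add r2 <- r3,r4: IF@8 ID@9 stall=0 (-) EX@10 MEM@11 WB@12
I6 sub r1 <- r3,r1: IF@9 ID@10 stall=1 (RAW on I4.r1 (WB@11)) EX@12 MEM@13 WB@14

Answer: 14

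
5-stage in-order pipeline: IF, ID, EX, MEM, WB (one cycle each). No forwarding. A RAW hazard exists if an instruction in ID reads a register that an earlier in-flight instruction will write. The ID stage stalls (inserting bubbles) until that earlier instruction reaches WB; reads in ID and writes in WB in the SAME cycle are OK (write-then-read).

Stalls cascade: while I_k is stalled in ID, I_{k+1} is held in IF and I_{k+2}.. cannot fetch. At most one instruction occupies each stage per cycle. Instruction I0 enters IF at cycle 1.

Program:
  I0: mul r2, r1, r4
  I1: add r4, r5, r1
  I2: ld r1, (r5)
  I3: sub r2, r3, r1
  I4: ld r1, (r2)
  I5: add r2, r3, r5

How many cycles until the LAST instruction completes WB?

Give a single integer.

I0 mul r2 <- r1,r4: IF@1 ID@2 stall=0 (-) EX@3 MEM@4 WB@5
I1 add r4 <- r5,r1: IF@2 ID@3 stall=0 (-) EX@4 MEM@5 WB@6
I2 ld r1 <- r5: IF@3 ID@4 stall=0 (-) EX@5 MEM@6 WB@7
I3 sub r2 <- r3,r1: IF@4 ID@5 stall=2 (RAW on I2.r1 (WB@7)) EX@8 MEM@9 WB@10
I4 ld r1 <- r2: IF@5 ID@8 stall=2 (RAW on I3.r2 (WB@10)) EX@11 MEM@12 WB@13
I5 add r2 <- r3,r5: IF@8 ID@11 stall=0 (-) EX@12 MEM@13 WB@14

Answer: 14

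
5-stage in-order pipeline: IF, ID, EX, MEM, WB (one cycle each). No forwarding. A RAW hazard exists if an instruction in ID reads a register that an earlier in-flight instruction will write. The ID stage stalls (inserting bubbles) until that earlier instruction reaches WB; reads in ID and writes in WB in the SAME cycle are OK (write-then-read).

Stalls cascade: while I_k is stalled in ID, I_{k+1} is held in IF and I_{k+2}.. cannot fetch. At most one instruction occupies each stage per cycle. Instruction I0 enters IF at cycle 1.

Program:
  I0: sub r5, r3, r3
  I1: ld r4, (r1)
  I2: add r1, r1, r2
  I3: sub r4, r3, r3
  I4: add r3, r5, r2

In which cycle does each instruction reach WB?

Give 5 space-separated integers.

Answer: 5 6 7 8 9

Derivation:
I0 sub r5 <- r3,r3: IF@1 ID@2 stall=0 (-) EX@3 MEM@4 WB@5
I1 ld r4 <- r1: IF@2 ID@3 stall=0 (-) EX@4 MEM@5 WB@6
I2 add r1 <- r1,r2: IF@3 ID@4 stall=0 (-) EX@5 MEM@6 WB@7
I3 sub r4 <- r3,r3: IF@4 ID@5 stall=0 (-) EX@6 MEM@7 WB@8
I4 add r3 <- r5,r2: IF@5 ID@6 stall=0 (-) EX@7 MEM@8 WB@9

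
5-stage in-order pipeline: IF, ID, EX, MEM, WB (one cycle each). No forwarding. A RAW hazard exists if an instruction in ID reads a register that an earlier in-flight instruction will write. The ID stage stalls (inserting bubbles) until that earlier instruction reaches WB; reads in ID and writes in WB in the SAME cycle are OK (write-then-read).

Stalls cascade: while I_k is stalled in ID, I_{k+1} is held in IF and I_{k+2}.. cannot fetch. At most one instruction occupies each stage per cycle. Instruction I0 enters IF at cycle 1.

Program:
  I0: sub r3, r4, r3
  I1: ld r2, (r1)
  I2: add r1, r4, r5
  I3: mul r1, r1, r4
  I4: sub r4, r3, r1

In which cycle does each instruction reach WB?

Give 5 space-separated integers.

Answer: 5 6 7 10 13

Derivation:
I0 sub r3 <- r4,r3: IF@1 ID@2 stall=0 (-) EX@3 MEM@4 WB@5
I1 ld r2 <- r1: IF@2 ID@3 stall=0 (-) EX@4 MEM@5 WB@6
I2 add r1 <- r4,r5: IF@3 ID@4 stall=0 (-) EX@5 MEM@6 WB@7
I3 mul r1 <- r1,r4: IF@4 ID@5 stall=2 (RAW on I2.r1 (WB@7)) EX@8 MEM@9 WB@10
I4 sub r4 <- r3,r1: IF@5 ID@8 stall=2 (RAW on I3.r1 (WB@10)) EX@11 MEM@12 WB@13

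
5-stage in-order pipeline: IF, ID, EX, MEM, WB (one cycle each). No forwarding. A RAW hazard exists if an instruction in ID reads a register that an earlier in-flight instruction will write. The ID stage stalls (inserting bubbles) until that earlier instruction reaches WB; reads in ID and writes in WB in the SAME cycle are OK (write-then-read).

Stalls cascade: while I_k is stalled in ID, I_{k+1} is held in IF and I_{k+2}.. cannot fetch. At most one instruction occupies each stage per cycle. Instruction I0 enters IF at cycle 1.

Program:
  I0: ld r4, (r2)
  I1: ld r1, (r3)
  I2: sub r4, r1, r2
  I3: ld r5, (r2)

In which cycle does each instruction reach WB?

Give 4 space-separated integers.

I0 ld r4 <- r2: IF@1 ID@2 stall=0 (-) EX@3 MEM@4 WB@5
I1 ld r1 <- r3: IF@2 ID@3 stall=0 (-) EX@4 MEM@5 WB@6
I2 sub r4 <- r1,r2: IF@3 ID@4 stall=2 (RAW on I1.r1 (WB@6)) EX@7 MEM@8 WB@9
I3 ld r5 <- r2: IF@4 ID@7 stall=0 (-) EX@8 MEM@9 WB@10

Answer: 5 6 9 10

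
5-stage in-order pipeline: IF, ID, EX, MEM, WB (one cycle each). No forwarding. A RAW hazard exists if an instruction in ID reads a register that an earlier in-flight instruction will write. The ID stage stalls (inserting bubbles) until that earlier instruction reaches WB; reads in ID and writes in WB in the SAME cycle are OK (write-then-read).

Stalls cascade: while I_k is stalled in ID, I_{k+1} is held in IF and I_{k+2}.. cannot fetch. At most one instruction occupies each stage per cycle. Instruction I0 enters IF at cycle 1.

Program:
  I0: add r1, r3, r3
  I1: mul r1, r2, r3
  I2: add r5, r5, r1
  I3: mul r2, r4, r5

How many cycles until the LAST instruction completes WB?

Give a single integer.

I0 add r1 <- r3,r3: IF@1 ID@2 stall=0 (-) EX@3 MEM@4 WB@5
I1 mul r1 <- r2,r3: IF@2 ID@3 stall=0 (-) EX@4 MEM@5 WB@6
I2 add r5 <- r5,r1: IF@3 ID@4 stall=2 (RAW on I1.r1 (WB@6)) EX@7 MEM@8 WB@9
I3 mul r2 <- r4,r5: IF@4 ID@7 stall=2 (RAW on I2.r5 (WB@9)) EX@10 MEM@11 WB@12

Answer: 12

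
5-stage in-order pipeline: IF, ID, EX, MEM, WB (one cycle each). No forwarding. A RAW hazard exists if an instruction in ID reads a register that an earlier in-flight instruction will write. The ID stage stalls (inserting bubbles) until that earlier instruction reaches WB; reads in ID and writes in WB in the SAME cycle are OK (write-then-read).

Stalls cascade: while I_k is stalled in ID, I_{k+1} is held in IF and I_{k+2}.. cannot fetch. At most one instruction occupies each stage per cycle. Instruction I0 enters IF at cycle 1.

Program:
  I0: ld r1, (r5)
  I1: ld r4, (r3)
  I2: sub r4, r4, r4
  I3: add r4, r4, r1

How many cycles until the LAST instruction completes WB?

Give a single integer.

Answer: 12

Derivation:
I0 ld r1 <- r5: IF@1 ID@2 stall=0 (-) EX@3 MEM@4 WB@5
I1 ld r4 <- r3: IF@2 ID@3 stall=0 (-) EX@4 MEM@5 WB@6
I2 sub r4 <- r4,r4: IF@3 ID@4 stall=2 (RAW on I1.r4 (WB@6)) EX@7 MEM@8 WB@9
I3 add r4 <- r4,r1: IF@4 ID@7 stall=2 (RAW on I2.r4 (WB@9)) EX@10 MEM@11 WB@12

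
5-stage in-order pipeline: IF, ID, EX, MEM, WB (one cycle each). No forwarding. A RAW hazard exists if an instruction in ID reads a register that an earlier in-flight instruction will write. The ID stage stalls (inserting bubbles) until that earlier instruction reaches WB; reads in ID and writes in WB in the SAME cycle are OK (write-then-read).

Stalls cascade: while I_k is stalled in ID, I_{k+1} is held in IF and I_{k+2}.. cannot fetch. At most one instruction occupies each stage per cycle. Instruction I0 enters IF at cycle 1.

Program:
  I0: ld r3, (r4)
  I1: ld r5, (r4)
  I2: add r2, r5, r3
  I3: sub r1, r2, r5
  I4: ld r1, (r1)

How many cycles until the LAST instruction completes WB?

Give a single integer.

Answer: 15

Derivation:
I0 ld r3 <- r4: IF@1 ID@2 stall=0 (-) EX@3 MEM@4 WB@5
I1 ld r5 <- r4: IF@2 ID@3 stall=0 (-) EX@4 MEM@5 WB@6
I2 add r2 <- r5,r3: IF@3 ID@4 stall=2 (RAW on I1.r5 (WB@6)) EX@7 MEM@8 WB@9
I3 sub r1 <- r2,r5: IF@4 ID@7 stall=2 (RAW on I2.r2 (WB@9)) EX@10 MEM@11 WB@12
I4 ld r1 <- r1: IF@7 ID@10 stall=2 (RAW on I3.r1 (WB@12)) EX@13 MEM@14 WB@15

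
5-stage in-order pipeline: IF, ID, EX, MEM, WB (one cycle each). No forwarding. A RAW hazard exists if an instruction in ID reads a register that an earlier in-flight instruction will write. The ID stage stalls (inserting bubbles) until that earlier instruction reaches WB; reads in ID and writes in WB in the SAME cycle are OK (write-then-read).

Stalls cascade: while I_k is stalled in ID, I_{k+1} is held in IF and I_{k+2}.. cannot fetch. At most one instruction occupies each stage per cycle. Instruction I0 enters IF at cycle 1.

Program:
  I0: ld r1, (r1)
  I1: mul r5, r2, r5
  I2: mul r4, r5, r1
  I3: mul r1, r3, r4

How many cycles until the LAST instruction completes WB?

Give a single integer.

I0 ld r1 <- r1: IF@1 ID@2 stall=0 (-) EX@3 MEM@4 WB@5
I1 mul r5 <- r2,r5: IF@2 ID@3 stall=0 (-) EX@4 MEM@5 WB@6
I2 mul r4 <- r5,r1: IF@3 ID@4 stall=2 (RAW on I1.r5 (WB@6)) EX@7 MEM@8 WB@9
I3 mul r1 <- r3,r4: IF@4 ID@7 stall=2 (RAW on I2.r4 (WB@9)) EX@10 MEM@11 WB@12

Answer: 12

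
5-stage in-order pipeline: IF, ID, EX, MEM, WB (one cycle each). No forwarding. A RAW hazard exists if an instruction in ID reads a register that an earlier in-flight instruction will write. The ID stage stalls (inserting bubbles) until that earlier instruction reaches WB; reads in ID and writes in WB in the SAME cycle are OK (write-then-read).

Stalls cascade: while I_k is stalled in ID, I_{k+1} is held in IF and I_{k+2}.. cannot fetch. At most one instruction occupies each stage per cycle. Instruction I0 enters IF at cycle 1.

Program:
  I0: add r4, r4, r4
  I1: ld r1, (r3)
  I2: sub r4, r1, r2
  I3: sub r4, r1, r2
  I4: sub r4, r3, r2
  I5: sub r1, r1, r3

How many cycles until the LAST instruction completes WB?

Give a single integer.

I0 add r4 <- r4,r4: IF@1 ID@2 stall=0 (-) EX@3 MEM@4 WB@5
I1 ld r1 <- r3: IF@2 ID@3 stall=0 (-) EX@4 MEM@5 WB@6
I2 sub r4 <- r1,r2: IF@3 ID@4 stall=2 (RAW on I1.r1 (WB@6)) EX@7 MEM@8 WB@9
I3 sub r4 <- r1,r2: IF@4 ID@7 stall=0 (-) EX@8 MEM@9 WB@10
I4 sub r4 <- r3,r2: IF@7 ID@8 stall=0 (-) EX@9 MEM@10 WB@11
I5 sub r1 <- r1,r3: IF@8 ID@9 stall=0 (-) EX@10 MEM@11 WB@12

Answer: 12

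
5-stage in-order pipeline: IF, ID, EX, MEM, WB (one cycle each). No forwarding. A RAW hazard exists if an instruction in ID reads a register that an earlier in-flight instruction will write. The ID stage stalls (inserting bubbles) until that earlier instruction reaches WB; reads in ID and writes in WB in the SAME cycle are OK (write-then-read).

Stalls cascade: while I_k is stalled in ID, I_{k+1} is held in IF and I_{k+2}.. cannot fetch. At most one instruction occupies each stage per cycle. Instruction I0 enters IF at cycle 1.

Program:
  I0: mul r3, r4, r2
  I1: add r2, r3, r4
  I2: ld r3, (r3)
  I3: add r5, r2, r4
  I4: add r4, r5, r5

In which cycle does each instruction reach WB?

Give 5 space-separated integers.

I0 mul r3 <- r4,r2: IF@1 ID@2 stall=0 (-) EX@3 MEM@4 WB@5
I1 add r2 <- r3,r4: IF@2 ID@3 stall=2 (RAW on I0.r3 (WB@5)) EX@6 MEM@7 WB@8
I2 ld r3 <- r3: IF@3 ID@6 stall=0 (-) EX@7 MEM@8 WB@9
I3 add r5 <- r2,r4: IF@6 ID@7 stall=1 (RAW on I1.r2 (WB@8)) EX@9 MEM@10 WB@11
I4 add r4 <- r5,r5: IF@7 ID@9 stall=2 (RAW on I3.r5 (WB@11)) EX@12 MEM@13 WB@14

Answer: 5 8 9 11 14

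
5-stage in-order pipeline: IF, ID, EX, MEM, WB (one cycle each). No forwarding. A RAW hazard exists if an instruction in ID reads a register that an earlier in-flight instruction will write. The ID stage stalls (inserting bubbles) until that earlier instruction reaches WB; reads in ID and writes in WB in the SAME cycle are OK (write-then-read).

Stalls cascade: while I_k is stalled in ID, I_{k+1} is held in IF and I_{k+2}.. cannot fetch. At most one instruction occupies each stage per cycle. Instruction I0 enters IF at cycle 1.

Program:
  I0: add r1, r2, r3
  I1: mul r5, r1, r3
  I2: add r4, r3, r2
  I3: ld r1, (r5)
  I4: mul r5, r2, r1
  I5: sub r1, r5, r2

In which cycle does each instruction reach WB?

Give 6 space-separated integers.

I0 add r1 <- r2,r3: IF@1 ID@2 stall=0 (-) EX@3 MEM@4 WB@5
I1 mul r5 <- r1,r3: IF@2 ID@3 stall=2 (RAW on I0.r1 (WB@5)) EX@6 MEM@7 WB@8
I2 add r4 <- r3,r2: IF@3 ID@6 stall=0 (-) EX@7 MEM@8 WB@9
I3 ld r1 <- r5: IF@6 ID@7 stall=1 (RAW on I1.r5 (WB@8)) EX@9 MEM@10 WB@11
I4 mul r5 <- r2,r1: IF@7 ID@9 stall=2 (RAW on I3.r1 (WB@11)) EX@12 MEM@13 WB@14
I5 sub r1 <- r5,r2: IF@9 ID@12 stall=2 (RAW on I4.r5 (WB@14)) EX@15 MEM@16 WB@17

Answer: 5 8 9 11 14 17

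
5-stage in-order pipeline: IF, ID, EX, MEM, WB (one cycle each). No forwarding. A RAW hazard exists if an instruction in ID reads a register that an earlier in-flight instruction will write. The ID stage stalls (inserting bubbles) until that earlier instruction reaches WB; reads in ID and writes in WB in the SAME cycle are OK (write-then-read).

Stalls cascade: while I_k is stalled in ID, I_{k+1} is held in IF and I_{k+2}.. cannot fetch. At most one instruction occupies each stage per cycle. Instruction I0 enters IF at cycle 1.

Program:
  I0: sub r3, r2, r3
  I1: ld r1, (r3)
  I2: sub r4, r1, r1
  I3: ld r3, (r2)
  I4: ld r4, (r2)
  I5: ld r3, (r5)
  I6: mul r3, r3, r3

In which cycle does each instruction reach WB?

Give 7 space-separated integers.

Answer: 5 8 11 12 13 14 17

Derivation:
I0 sub r3 <- r2,r3: IF@1 ID@2 stall=0 (-) EX@3 MEM@4 WB@5
I1 ld r1 <- r3: IF@2 ID@3 stall=2 (RAW on I0.r3 (WB@5)) EX@6 MEM@7 WB@8
I2 sub r4 <- r1,r1: IF@3 ID@6 stall=2 (RAW on I1.r1 (WB@8)) EX@9 MEM@10 WB@11
I3 ld r3 <- r2: IF@6 ID@9 stall=0 (-) EX@10 MEM@11 WB@12
I4 ld r4 <- r2: IF@9 ID@10 stall=0 (-) EX@11 MEM@12 WB@13
I5 ld r3 <- r5: IF@10 ID@11 stall=0 (-) EX@12 MEM@13 WB@14
I6 mul r3 <- r3,r3: IF@11 ID@12 stall=2 (RAW on I5.r3 (WB@14)) EX@15 MEM@16 WB@17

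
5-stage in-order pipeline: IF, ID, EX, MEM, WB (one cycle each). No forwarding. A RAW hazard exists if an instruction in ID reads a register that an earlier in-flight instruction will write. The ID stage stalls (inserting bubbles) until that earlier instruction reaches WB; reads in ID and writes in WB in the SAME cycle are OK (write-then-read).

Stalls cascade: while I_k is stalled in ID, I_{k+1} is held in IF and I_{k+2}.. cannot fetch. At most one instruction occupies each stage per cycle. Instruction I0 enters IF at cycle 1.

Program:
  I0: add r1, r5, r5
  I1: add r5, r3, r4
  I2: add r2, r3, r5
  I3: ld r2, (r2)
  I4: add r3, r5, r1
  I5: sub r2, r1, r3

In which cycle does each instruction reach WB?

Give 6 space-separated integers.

I0 add r1 <- r5,r5: IF@1 ID@2 stall=0 (-) EX@3 MEM@4 WB@5
I1 add r5 <- r3,r4: IF@2 ID@3 stall=0 (-) EX@4 MEM@5 WB@6
I2 add r2 <- r3,r5: IF@3 ID@4 stall=2 (RAW on I1.r5 (WB@6)) EX@7 MEM@8 WB@9
I3 ld r2 <- r2: IF@4 ID@7 stall=2 (RAW on I2.r2 (WB@9)) EX@10 MEM@11 WB@12
I4 add r3 <- r5,r1: IF@7 ID@10 stall=0 (-) EX@11 MEM@12 WB@13
I5 sub r2 <- r1,r3: IF@10 ID@11 stall=2 (RAW on I4.r3 (WB@13)) EX@14 MEM@15 WB@16

Answer: 5 6 9 12 13 16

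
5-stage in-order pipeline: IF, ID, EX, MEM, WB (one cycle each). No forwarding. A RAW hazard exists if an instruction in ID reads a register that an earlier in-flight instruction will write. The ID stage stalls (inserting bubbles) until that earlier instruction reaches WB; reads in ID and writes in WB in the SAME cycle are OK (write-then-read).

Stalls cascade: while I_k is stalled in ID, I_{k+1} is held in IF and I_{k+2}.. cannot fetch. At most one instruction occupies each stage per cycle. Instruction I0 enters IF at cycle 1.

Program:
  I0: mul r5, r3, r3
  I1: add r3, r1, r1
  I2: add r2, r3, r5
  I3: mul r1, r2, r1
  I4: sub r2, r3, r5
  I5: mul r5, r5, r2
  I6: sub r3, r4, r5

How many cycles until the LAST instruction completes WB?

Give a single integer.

I0 mul r5 <- r3,r3: IF@1 ID@2 stall=0 (-) EX@3 MEM@4 WB@5
I1 add r3 <- r1,r1: IF@2 ID@3 stall=0 (-) EX@4 MEM@5 WB@6
I2 add r2 <- r3,r5: IF@3 ID@4 stall=2 (RAW on I1.r3 (WB@6)) EX@7 MEM@8 WB@9
I3 mul r1 <- r2,r1: IF@4 ID@7 stall=2 (RAW on I2.r2 (WB@9)) EX@10 MEM@11 WB@12
I4 sub r2 <- r3,r5: IF@7 ID@10 stall=0 (-) EX@11 MEM@12 WB@13
I5 mul r5 <- r5,r2: IF@10 ID@11 stall=2 (RAW on I4.r2 (WB@13)) EX@14 MEM@15 WB@16
I6 sub r3 <- r4,r5: IF@11 ID@14 stall=2 (RAW on I5.r5 (WB@16)) EX@17 MEM@18 WB@19

Answer: 19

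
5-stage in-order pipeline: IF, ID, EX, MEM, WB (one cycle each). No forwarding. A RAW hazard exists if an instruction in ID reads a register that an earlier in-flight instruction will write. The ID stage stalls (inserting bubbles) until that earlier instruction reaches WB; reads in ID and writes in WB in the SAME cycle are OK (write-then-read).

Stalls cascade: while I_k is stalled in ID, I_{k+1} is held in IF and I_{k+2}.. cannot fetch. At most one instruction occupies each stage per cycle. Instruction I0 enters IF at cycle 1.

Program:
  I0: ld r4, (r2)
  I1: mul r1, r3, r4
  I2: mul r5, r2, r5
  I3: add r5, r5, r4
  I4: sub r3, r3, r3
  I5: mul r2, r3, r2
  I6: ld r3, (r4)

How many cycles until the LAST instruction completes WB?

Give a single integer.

I0 ld r4 <- r2: IF@1 ID@2 stall=0 (-) EX@3 MEM@4 WB@5
I1 mul r1 <- r3,r4: IF@2 ID@3 stall=2 (RAW on I0.r4 (WB@5)) EX@6 MEM@7 WB@8
I2 mul r5 <- r2,r5: IF@3 ID@6 stall=0 (-) EX@7 MEM@8 WB@9
I3 add r5 <- r5,r4: IF@6 ID@7 stall=2 (RAW on I2.r5 (WB@9)) EX@10 MEM@11 WB@12
I4 sub r3 <- r3,r3: IF@7 ID@10 stall=0 (-) EX@11 MEM@12 WB@13
I5 mul r2 <- r3,r2: IF@10 ID@11 stall=2 (RAW on I4.r3 (WB@13)) EX@14 MEM@15 WB@16
I6 ld r3 <- r4: IF@11 ID@14 stall=0 (-) EX@15 MEM@16 WB@17

Answer: 17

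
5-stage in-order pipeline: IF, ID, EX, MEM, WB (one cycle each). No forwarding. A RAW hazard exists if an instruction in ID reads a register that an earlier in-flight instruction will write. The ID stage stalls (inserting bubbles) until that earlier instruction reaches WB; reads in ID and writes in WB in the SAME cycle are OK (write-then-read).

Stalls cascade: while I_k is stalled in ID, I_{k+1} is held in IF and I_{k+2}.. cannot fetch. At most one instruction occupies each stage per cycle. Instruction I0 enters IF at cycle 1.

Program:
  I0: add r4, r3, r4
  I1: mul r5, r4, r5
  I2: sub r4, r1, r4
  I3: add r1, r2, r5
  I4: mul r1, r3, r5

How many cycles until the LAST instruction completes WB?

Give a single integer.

I0 add r4 <- r3,r4: IF@1 ID@2 stall=0 (-) EX@3 MEM@4 WB@5
I1 mul r5 <- r4,r5: IF@2 ID@3 stall=2 (RAW on I0.r4 (WB@5)) EX@6 MEM@7 WB@8
I2 sub r4 <- r1,r4: IF@3 ID@6 stall=0 (-) EX@7 MEM@8 WB@9
I3 add r1 <- r2,r5: IF@6 ID@7 stall=1 (RAW on I1.r5 (WB@8)) EX@9 MEM@10 WB@11
I4 mul r1 <- r3,r5: IF@7 ID@9 stall=0 (-) EX@10 MEM@11 WB@12

Answer: 12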